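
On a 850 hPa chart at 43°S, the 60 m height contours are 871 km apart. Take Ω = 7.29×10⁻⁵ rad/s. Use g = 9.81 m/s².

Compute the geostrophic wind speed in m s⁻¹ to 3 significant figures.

6.80 m s⁻¹

Coriolis parameter at 43°S:
f = 2Ω sin φ = 2 × 7.29×10⁻⁵ × sin 43° = 9.94×10⁻⁵ s⁻¹
Height gradient: |∂Z/∂n| = 60 m / 871000 m = 6.89×10⁻⁵
On a pressure surface, geostrophic balance gives V_g = (g/f)|∂Z/∂n|:
V_g = 9.81 × 6.89×10⁻⁵ / 9.94×10⁻⁵ = 6.80 m/s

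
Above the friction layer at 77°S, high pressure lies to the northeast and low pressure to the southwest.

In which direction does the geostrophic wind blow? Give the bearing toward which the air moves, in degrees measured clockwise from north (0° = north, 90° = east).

135°

The pressure-gradient force points toward the southwest (bearing 225°).
Geostrophic balance: in the Southern Hemisphere the Coriolis force deflects motion to the left, so the geostrophic wind blows 90° to the left of the pressure-gradient force (low pressure on the right).
Rotating 225° by 90° counterclockwise gives 135° — the wind blows toward the southeast.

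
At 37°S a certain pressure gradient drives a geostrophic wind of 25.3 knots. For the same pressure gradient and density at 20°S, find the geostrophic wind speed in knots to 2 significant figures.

With the same pressure gradient and density, V_g ∝ 1/f ∝ 1/sin φ.
V₂ = V₁ · sin φ₁ / sin φ₂ = 25.3 × sin 37° / sin 20°
V₂ = 25.3 × 0.6018/0.3420 = 45 knots

45 knots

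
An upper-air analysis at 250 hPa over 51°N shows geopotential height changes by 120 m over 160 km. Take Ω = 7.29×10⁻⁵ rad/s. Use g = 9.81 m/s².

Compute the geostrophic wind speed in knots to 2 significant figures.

130 knots

Coriolis parameter at 51°N:
f = 2Ω sin φ = 2 × 7.29×10⁻⁵ × sin 51° = 1.13×10⁻⁴ s⁻¹
Height gradient: |∂Z/∂n| = 120 m / 160000 m = 7.50×10⁻⁴
On a pressure surface, geostrophic balance gives V_g = (g/f)|∂Z/∂n|:
V_g = 9.81 × 7.50×10⁻⁴ / 1.13×10⁻⁴ = 64.9 m/s
Converting: 64.9 m/s × 1.944 = 130 knots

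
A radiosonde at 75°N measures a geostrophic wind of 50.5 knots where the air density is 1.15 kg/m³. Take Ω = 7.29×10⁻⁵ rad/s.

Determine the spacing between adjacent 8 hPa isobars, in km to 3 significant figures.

190 km

Coriolis parameter at 75°N:
f = 2Ω sin φ = 2 × 7.29×10⁻⁵ × sin 75° = 1.41×10⁻⁴ s⁻¹
Wind speed in SI: 50.5 knots = 26.0 m/s
Geostrophic balance rearranged: |∂P/∂n| = f ρ V_g
|∂P/∂n| = 1.41×10⁻⁴ × 1.15 × 26.0 = 4.21×10⁻³ Pa/m
Isobar spacing: Δn = ΔP/|∂P/∂n| = 800 Pa / 4.21×10⁻³ Pa/m = 190135 m ≈ 190 km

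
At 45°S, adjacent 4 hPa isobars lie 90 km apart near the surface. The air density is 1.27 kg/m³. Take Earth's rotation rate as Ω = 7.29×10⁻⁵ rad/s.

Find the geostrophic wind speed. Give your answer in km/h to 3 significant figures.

122 km/h

Coriolis parameter at 45°S:
f = 2Ω sin φ = 2 × 7.29×10⁻⁵ × sin 45° = 1.03×10⁻⁴ s⁻¹
Pressure gradient: |∂P/∂n| = 400 Pa / 90000 m = 4.44×10⁻³ Pa/m
Geostrophic balance (pressure-gradient force = Coriolis force):
V_g = (1/(fρ)) |∂P/∂n| = 4.44×10⁻³ / (1.03×10⁻⁴ × 1.27) = 33.9 m/s
Converting: 33.9 m/s × 3.6 = 122 km/h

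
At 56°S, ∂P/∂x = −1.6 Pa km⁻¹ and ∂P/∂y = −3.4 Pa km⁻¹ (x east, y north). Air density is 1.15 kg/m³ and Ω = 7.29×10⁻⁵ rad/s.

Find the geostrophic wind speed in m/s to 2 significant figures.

27 m/s

Coriolis parameter at 56°S:
f = 2Ω sin φ = 2 × 7.29×10⁻⁵ × sin 56° = 1.21×10⁻⁴ s⁻¹
In the Southern Hemisphere f is negative: f = −1.21×10⁻⁴ s⁻¹.
Component geostrophic relations (x east, y north):
u_g = −(1/(fρ)) ∂P/∂y,  v_g = (1/(fρ)) ∂P/∂x
u_g = −(−3.4×10⁻³)/(−1.21×10⁻⁴ × 1.15) = −24.5 m/s;  v_g = (−1.6×10⁻³)/(−1.21×10⁻⁴ × 1.15) = 11.5 m/s
|V_g| = √(u_g² + v_g²) = 27.0 m/s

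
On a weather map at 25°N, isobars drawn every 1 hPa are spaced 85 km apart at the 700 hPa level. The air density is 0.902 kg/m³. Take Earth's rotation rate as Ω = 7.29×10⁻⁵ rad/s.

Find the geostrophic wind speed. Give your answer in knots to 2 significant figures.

Coriolis parameter at 25°N:
f = 2Ω sin φ = 2 × 7.29×10⁻⁵ × sin 25° = 6.16×10⁻⁵ s⁻¹
Pressure gradient: |∂P/∂n| = 100 Pa / 85000 m = 1.18×10⁻³ Pa/m
Geostrophic balance (pressure-gradient force = Coriolis force):
V_g = (1/(fρ)) |∂P/∂n| = 1.18×10⁻³ / (6.16×10⁻⁵ × 0.902) = 21.2 m/s
Converting: 21.2 m/s × 1.944 = 41 knots

41 knots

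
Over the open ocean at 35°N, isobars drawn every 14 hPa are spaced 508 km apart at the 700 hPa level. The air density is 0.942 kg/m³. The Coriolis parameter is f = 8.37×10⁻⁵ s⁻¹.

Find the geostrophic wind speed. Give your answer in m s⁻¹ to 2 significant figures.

35 m s⁻¹

Pressure gradient: |∂P/∂n| = 1400 Pa / 508000 m = 2.76×10⁻³ Pa/m
Geostrophic balance (pressure-gradient force = Coriolis force):
V_g = (1/(fρ)) |∂P/∂n| = 2.76×10⁻³ / (8.37×10⁻⁵ × 0.942) = 35.0 m/s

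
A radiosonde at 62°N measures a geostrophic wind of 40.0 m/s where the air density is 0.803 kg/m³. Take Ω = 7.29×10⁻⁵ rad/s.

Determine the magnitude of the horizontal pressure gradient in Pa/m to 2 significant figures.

Coriolis parameter at 62°N:
f = 2Ω sin φ = 2 × 7.29×10⁻⁵ × sin 62° = 1.29×10⁻⁴ s⁻¹
Geostrophic balance rearranged: |∂P/∂n| = f ρ V_g
|∂P/∂n| = 1.29×10⁻⁴ × 0.803 × 40.0 = 4.13×10⁻³ Pa/m

4.1×10⁻³ Pa/m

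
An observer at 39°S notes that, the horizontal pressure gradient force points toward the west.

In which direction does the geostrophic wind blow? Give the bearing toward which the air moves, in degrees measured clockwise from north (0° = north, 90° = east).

180°

The pressure-gradient force points toward the west (bearing 270°).
Geostrophic balance: in the Southern Hemisphere the Coriolis force deflects motion to the left, so the geostrophic wind blows 90° to the left of the pressure-gradient force (low pressure on the right).
Rotating 270° by 90° counterclockwise gives 180° — the wind blows toward the south.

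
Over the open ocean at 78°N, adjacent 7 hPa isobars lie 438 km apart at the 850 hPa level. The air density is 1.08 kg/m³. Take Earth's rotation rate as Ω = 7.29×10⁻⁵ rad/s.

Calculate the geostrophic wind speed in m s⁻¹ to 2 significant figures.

Coriolis parameter at 78°N:
f = 2Ω sin φ = 2 × 7.29×10⁻⁵ × sin 78° = 1.43×10⁻⁴ s⁻¹
Pressure gradient: |∂P/∂n| = 700 Pa / 438000 m = 1.60×10⁻³ Pa/m
Geostrophic balance (pressure-gradient force = Coriolis force):
V_g = (1/(fρ)) |∂P/∂n| = 1.60×10⁻³ / (1.43×10⁻⁴ × 1.08) = 10.4 m/s

10 m s⁻¹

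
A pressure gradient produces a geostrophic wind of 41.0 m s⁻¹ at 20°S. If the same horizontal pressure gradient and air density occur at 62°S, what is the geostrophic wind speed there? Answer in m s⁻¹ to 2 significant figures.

With the same pressure gradient and density, V_g ∝ 1/f ∝ 1/sin φ.
V₂ = V₁ · sin φ₁ / sin φ₂ = 41.0 × sin 20° / sin 62°
V₂ = 41.0 × 0.3420/0.8829 = 16 m s⁻¹

16 m s⁻¹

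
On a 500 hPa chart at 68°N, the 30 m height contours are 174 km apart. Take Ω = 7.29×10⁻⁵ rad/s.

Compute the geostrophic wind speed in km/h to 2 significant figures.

Coriolis parameter at 68°N:
f = 2Ω sin φ = 2 × 7.29×10⁻⁵ × sin 68° = 1.35×10⁻⁴ s⁻¹
Height gradient: |∂Z/∂n| = 30 m / 174000 m = 1.72×10⁻⁴
On a pressure surface, geostrophic balance gives V_g = (g/f)|∂Z/∂n|:
V_g = 9.81 × 1.72×10⁻⁴ / 1.35×10⁻⁴ = 12.5 m/s
Converting: 12.5 m/s × 3.6 = 45 km/h

45 km/h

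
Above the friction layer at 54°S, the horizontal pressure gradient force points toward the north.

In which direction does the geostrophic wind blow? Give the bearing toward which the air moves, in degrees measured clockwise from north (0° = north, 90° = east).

270°

The pressure-gradient force points toward the north (bearing 000°).
Geostrophic balance: in the Southern Hemisphere the Coriolis force deflects motion to the left, so the geostrophic wind blows 90° to the left of the pressure-gradient force (low pressure on the right).
Rotating 000° by 90° counterclockwise gives 270° — the wind blows toward the west.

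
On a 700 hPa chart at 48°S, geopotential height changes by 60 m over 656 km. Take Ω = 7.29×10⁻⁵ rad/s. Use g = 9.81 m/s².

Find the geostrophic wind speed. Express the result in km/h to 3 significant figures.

Coriolis parameter at 48°S:
f = 2Ω sin φ = 2 × 7.29×10⁻⁵ × sin 48° = 1.08×10⁻⁴ s⁻¹
Height gradient: |∂Z/∂n| = 60 m / 656000 m = 9.15×10⁻⁵
On a pressure surface, geostrophic balance gives V_g = (g/f)|∂Z/∂n|:
V_g = 9.81 × 9.15×10⁻⁵ / 1.08×10⁻⁴ = 8.28 m/s
Converting: 8.28 m/s × 3.6 = 29.8 km/h

29.8 km/h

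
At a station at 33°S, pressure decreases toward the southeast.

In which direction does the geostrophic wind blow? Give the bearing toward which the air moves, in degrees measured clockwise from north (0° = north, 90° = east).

045°

The pressure-gradient force points toward the southeast (bearing 135°).
Geostrophic balance: in the Southern Hemisphere the Coriolis force deflects motion to the left, so the geostrophic wind blows 90° to the left of the pressure-gradient force (low pressure on the right).
Rotating 135° by 90° counterclockwise gives 045° — the wind blows toward the northeast.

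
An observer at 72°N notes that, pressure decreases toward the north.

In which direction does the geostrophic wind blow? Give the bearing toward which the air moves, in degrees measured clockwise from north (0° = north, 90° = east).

The pressure-gradient force points toward the north (bearing 000°).
Geostrophic balance: in the Northern Hemisphere the Coriolis force deflects motion to the right, so the geostrophic wind blows 90° to the right of the pressure-gradient force (low pressure on the left).
Rotating 000° by 90° clockwise gives 090° — the wind blows toward the east.

090°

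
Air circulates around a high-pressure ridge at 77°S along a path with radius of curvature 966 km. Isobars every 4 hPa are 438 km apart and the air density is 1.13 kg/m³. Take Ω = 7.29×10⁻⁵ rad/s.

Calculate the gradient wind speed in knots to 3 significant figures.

11.6 knots

Coriolis parameter at 77°S:
f = 2Ω sin φ = 2 × 7.29×10⁻⁵ × sin 77° = 1.42×10⁻⁴ s⁻¹
Pressure gradient: |∂P/∂n| = 400 Pa / 438000 m = 9.13×10⁻⁴ Pa/m
Geostrophic speed: V_g = |∂P/∂n|/(fρ) = 9.13×10⁻⁴/(1.42×10⁻⁴ × 1.13) = 5.69 m/s
Around a high, pressure-gradient force acts outward with centrifugal, so Coriolis balances both:
fV = (1/ρ)|∂P/∂n| + V²/R  →  V² − fR·V + fR·V_g = 0
With fR = 1.42×10⁻⁴ × 966×10³ m = 137 m/s:
V = [fR − √((fR)² − 4 fR V_g)]/2 = [137 − √(137² − 4×137×5.69)]/2 = 5.95 m/s
Supergeostrophic (V > V_g = 5.69 m/s), as expected around a high.
Converting: 5.95 m/s × 1.944 = 11.6 knots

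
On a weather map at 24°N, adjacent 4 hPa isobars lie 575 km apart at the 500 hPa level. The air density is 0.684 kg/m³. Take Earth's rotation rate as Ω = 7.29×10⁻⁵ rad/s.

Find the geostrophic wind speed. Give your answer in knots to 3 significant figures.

Coriolis parameter at 24°N:
f = 2Ω sin φ = 2 × 7.29×10⁻⁵ × sin 24° = 5.93×10⁻⁵ s⁻¹
Pressure gradient: |∂P/∂n| = 400 Pa / 575000 m = 6.96×10⁻⁴ Pa/m
Geostrophic balance (pressure-gradient force = Coriolis force):
V_g = (1/(fρ)) |∂P/∂n| = 6.96×10⁻⁴ / (5.93×10⁻⁵ × 0.684) = 17.2 m/s
Converting: 17.2 m/s × 1.944 = 33.3 knots

33.3 knots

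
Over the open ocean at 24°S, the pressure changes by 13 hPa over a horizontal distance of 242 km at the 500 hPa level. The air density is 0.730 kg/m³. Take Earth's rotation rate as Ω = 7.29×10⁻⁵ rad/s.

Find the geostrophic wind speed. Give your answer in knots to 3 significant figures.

241 knots

Coriolis parameter at 24°S:
f = 2Ω sin φ = 2 × 7.29×10⁻⁵ × sin 24° = 5.93×10⁻⁵ s⁻¹
Pressure gradient: |∂P/∂n| = 1300 Pa / 242000 m = 5.37×10⁻³ Pa/m
Geostrophic balance (pressure-gradient force = Coriolis force):
V_g = (1/(fρ)) |∂P/∂n| = 5.37×10⁻³ / (5.93×10⁻⁵ × 0.730) = 124 m/s
Converting: 124 m/s × 1.944 = 241 knots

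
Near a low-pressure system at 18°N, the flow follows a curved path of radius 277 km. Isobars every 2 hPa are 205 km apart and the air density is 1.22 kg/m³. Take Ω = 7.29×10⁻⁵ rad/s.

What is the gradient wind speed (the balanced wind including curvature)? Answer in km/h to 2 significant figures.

36 km/h

Coriolis parameter at 18°N:
f = 2Ω sin φ = 2 × 7.29×10⁻⁵ × sin 18° = 4.51×10⁻⁵ s⁻¹
Pressure gradient: |∂P/∂n| = 200 Pa / 205000 m = 9.76×10⁻⁴ Pa/m
Geostrophic speed: V_g = |∂P/∂n|/(fρ) = 9.76×10⁻⁴/(4.51×10⁻⁵ × 1.22) = 17.7 m/s
Around a low, centrifugal force acts outward with Coriolis, so pressure-gradient force balances both:
(1/ρ)|∂P/∂n| = fV + V²/R  →  V² + fR·V − fR·V_g = 0
With fR = 4.51×10⁻⁵ × 277×10³ m = 12.5 m/s:
V = [−fR + √((fR)² + 4 fR V_g)]/2 = [−12.5 + √(12.5² + 4×12.5×17.7)]/2 = 9.9 m/s
Subgeostrophic (V < V_g = 17.7 m/s), as expected around a low.
Converting: 9.9 m/s × 3.6 = 36 km/h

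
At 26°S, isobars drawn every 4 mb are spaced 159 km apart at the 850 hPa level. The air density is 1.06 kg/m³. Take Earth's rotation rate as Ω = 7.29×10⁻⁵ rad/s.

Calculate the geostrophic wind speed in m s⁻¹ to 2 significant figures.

37 m s⁻¹

Coriolis parameter at 26°S:
f = 2Ω sin φ = 2 × 7.29×10⁻⁵ × sin 26° = 6.39×10⁻⁵ s⁻¹
Pressure gradient: |∂P/∂n| = 400 Pa / 159000 m = 2.52×10⁻³ Pa/m
Geostrophic balance (pressure-gradient force = Coriolis force):
V_g = (1/(fρ)) |∂P/∂n| = 2.52×10⁻³ / (6.39×10⁻⁵ × 1.06) = 37.1 m/s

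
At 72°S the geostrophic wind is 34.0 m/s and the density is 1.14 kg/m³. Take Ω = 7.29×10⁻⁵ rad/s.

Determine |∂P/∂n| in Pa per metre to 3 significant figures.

Coriolis parameter at 72°S:
f = 2Ω sin φ = 2 × 7.29×10⁻⁵ × sin 72° = 1.39×10⁻⁴ s⁻¹
Geostrophic balance rearranged: |∂P/∂n| = f ρ V_g
|∂P/∂n| = 1.39×10⁻⁴ × 1.14 × 34.0 = 5.37×10⁻³ Pa/m

5.37×10⁻³ Pa/m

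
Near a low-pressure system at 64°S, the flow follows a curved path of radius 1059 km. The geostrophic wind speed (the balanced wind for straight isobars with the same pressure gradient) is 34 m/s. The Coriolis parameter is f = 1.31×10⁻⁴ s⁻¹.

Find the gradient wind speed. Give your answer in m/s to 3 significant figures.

28.2 m/s

Around a low, centrifugal force acts outward with Coriolis, so pressure-gradient force balances both:
(1/ρ)|∂P/∂n| = fV + V²/R  →  V² + fR·V − fR·V_g = 0
With fR = 1.31×10⁻⁴ × 1059×10³ m = 139 m/s:
V = [−fR + √((fR)² + 4 fR V_g)]/2 = [−139 + √(139² + 4×139×34)]/2 = 28.2 m/s
Subgeostrophic (V < V_g = 34 m/s), as expected around a low.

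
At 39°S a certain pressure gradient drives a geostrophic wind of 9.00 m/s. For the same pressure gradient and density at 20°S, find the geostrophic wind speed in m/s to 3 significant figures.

With the same pressure gradient and density, V_g ∝ 1/f ∝ 1/sin φ.
V₂ = V₁ · sin φ₁ / sin φ₂ = 9.00 × sin 39° / sin 20°
V₂ = 9.00 × 0.6293/0.3420 = 16.6 m/s

16.6 m/s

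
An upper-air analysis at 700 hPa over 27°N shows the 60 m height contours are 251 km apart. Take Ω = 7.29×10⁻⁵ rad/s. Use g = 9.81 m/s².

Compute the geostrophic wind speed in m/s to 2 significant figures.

35 m/s

Coriolis parameter at 27°N:
f = 2Ω sin φ = 2 × 7.29×10⁻⁵ × sin 27° = 6.62×10⁻⁵ s⁻¹
Height gradient: |∂Z/∂n| = 60 m / 251000 m = 2.39×10⁻⁴
On a pressure surface, geostrophic balance gives V_g = (g/f)|∂Z/∂n|:
V_g = 9.81 × 2.39×10⁻⁴ / 6.62×10⁻⁵ = 35.4 m/s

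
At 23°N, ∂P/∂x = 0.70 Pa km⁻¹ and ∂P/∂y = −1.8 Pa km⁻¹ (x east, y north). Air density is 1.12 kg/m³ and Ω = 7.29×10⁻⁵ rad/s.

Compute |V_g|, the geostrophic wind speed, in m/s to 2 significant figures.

Coriolis parameter at 23°N:
f = 2Ω sin φ = 2 × 7.29×10⁻⁵ × sin 23° = 5.70×10⁻⁵ s⁻¹
Component geostrophic relations (x east, y north):
u_g = −(1/(fρ)) ∂P/∂y,  v_g = (1/(fρ)) ∂P/∂x
u_g = −(−1.8×10⁻³)/(5.70×10⁻⁵ × 1.12) = 28.2 m/s;  v_g = (0.70×10⁻³)/(5.70×10⁻⁵ × 1.12) = 11.0 m/s
|V_g| = √(u_g² + v_g²) = 30.3 m/s

30 m/s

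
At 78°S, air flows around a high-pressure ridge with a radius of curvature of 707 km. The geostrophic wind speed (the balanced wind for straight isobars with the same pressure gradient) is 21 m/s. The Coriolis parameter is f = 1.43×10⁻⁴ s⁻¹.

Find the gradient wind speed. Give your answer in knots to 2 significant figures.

Around a high, pressure-gradient force acts outward with centrifugal, so Coriolis balances both:
fV = (1/ρ)|∂P/∂n| + V²/R  →  V² − fR·V + fR·V_g = 0
With fR = 1.43×10⁻⁴ × 707×10³ m = 101 m/s:
V = [fR − √((fR)² − 4 fR V_g)]/2 = [101 − √(101² − 4×101×21)]/2 = 29.8 m/s
Supergeostrophic (V > V_g = 21 m/s), as expected around a high.
Converting: 29.8 m/s × 1.944 = 58 knots

58 knots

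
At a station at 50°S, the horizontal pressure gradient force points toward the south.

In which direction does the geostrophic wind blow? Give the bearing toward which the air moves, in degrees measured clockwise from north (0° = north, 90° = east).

The pressure-gradient force points toward the south (bearing 180°).
Geostrophic balance: in the Southern Hemisphere the Coriolis force deflects motion to the left, so the geostrophic wind blows 90° to the left of the pressure-gradient force (low pressure on the right).
Rotating 180° by 90° counterclockwise gives 090° — the wind blows toward the east.

090°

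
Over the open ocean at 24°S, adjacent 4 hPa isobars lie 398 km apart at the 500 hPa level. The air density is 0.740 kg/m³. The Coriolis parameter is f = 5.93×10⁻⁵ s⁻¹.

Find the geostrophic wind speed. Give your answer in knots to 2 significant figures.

Pressure gradient: |∂P/∂n| = 400 Pa / 398000 m = 1.01×10⁻³ Pa/m
Geostrophic balance (pressure-gradient force = Coriolis force):
V_g = (1/(fρ)) |∂P/∂n| = 1.01×10⁻³ / (5.93×10⁻⁵ × 0.740) = 22.9 m/s
Converting: 22.9 m/s × 1.944 = 45 knots

45 knots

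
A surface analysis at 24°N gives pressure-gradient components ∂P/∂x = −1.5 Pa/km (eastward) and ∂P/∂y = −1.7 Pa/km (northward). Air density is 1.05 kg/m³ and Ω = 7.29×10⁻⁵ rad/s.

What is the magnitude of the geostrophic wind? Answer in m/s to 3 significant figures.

Coriolis parameter at 24°N:
f = 2Ω sin φ = 2 × 7.29×10⁻⁵ × sin 24° = 5.93×10⁻⁵ s⁻¹
Component geostrophic relations (x east, y north):
u_g = −(1/(fρ)) ∂P/∂y,  v_g = (1/(fρ)) ∂P/∂x
u_g = −(−1.7×10⁻³)/(5.93×10⁻⁵ × 1.05) = 27.3 m/s;  v_g = (−1.5×10⁻³)/(5.93×10⁻⁵ × 1.05) = −24.1 m/s
|V_g| = √(u_g² + v_g²) = 36.4 m/s

36.4 m/s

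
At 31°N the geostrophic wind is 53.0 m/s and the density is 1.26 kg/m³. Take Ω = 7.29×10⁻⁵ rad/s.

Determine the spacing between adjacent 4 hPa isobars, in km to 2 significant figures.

80 km

Coriolis parameter at 31°N:
f = 2Ω sin φ = 2 × 7.29×10⁻⁵ × sin 31° = 7.51×10⁻⁵ s⁻¹
Geostrophic balance rearranged: |∂P/∂n| = f ρ V_g
|∂P/∂n| = 7.51×10⁻⁵ × 1.26 × 53.0 = 5.01×10⁻³ Pa/m
Isobar spacing: Δn = ΔP/|∂P/∂n| = 400 Pa / 5.01×10⁻³ Pa/m = 79766 m ≈ 80 km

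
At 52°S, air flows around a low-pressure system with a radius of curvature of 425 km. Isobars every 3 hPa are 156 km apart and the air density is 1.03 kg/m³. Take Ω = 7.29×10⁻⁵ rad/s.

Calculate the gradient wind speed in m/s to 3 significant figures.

Coriolis parameter at 52°S:
f = 2Ω sin φ = 2 × 7.29×10⁻⁵ × sin 52° = 1.15×10⁻⁴ s⁻¹
Pressure gradient: |∂P/∂n| = 300 Pa / 156000 m = 1.92×10⁻³ Pa/m
Geostrophic speed: V_g = |∂P/∂n|/(fρ) = 1.92×10⁻³/(1.15×10⁻⁴ × 1.03) = 16.3 m/s
Around a low, centrifugal force acts outward with Coriolis, so pressure-gradient force balances both:
(1/ρ)|∂P/∂n| = fV + V²/R  →  V² + fR·V − fR·V_g = 0
With fR = 1.15×10⁻⁴ × 425×10³ m = 48.8 m/s:
V = [−fR + √((fR)² + 4 fR V_g)]/2 = [−48.8 + √(48.8² + 4×48.8×16.3)]/2 = 12.9 m/s
Subgeostrophic (V < V_g = 16.3 m/s), as expected around a low.

12.9 m/s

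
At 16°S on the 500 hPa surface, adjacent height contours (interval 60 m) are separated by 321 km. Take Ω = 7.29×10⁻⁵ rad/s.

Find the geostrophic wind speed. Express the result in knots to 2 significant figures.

89 knots

Coriolis parameter at 16°S:
f = 2Ω sin φ = 2 × 7.29×10⁻⁵ × sin 16° = 4.02×10⁻⁵ s⁻¹
Height gradient: |∂Z/∂n| = 60 m / 321000 m = 1.87×10⁻⁴
On a pressure surface, geostrophic balance gives V_g = (g/f)|∂Z/∂n|:
V_g = 9.81 × 1.87×10⁻⁴ / 4.02×10⁻⁵ = 45.6 m/s
Converting: 45.6 m/s × 1.944 = 89 knots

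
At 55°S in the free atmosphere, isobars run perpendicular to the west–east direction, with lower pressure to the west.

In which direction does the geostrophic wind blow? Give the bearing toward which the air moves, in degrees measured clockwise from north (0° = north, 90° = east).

180°

The pressure-gradient force points toward the west (bearing 270°).
Geostrophic balance: in the Southern Hemisphere the Coriolis force deflects motion to the left, so the geostrophic wind blows 90° to the left of the pressure-gradient force (low pressure on the right).
Rotating 270° by 90° counterclockwise gives 180° — the wind blows toward the south.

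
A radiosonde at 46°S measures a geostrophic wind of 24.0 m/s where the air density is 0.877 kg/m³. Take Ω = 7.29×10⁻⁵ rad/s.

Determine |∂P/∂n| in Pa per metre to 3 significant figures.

2.21×10⁻³ Pa/m

Coriolis parameter at 46°S:
f = 2Ω sin φ = 2 × 7.29×10⁻⁵ × sin 46° = 1.05×10⁻⁴ s⁻¹
Geostrophic balance rearranged: |∂P/∂n| = f ρ V_g
|∂P/∂n| = 1.05×10⁻⁴ × 0.877 × 24.0 = 2.21×10⁻³ Pa/m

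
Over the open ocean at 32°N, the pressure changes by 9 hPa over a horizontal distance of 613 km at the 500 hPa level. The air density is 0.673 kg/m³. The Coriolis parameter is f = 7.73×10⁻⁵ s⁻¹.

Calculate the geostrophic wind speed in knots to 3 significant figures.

54.9 knots

Pressure gradient: |∂P/∂n| = 900 Pa / 613000 m = 1.47×10⁻³ Pa/m
Geostrophic balance (pressure-gradient force = Coriolis force):
V_g = (1/(fρ)) |∂P/∂n| = 1.47×10⁻³ / (7.73×10⁻⁵ × 0.673) = 28.2 m/s
Converting: 28.2 m/s × 1.944 = 54.9 knots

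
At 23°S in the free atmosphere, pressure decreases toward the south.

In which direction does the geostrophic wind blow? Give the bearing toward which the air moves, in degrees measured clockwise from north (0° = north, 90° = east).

The pressure-gradient force points toward the south (bearing 180°).
Geostrophic balance: in the Southern Hemisphere the Coriolis force deflects motion to the left, so the geostrophic wind blows 90° to the left of the pressure-gradient force (low pressure on the right).
Rotating 180° by 90° counterclockwise gives 090° — the wind blows toward the east.

090°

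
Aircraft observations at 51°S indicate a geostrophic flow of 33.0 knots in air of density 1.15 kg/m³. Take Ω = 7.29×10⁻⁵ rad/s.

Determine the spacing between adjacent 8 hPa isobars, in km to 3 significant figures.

Coriolis parameter at 51°S:
f = 2Ω sin φ = 2 × 7.29×10⁻⁵ × sin 51° = 1.13×10⁻⁴ s⁻¹
Wind speed in SI: 33.0 knots = 17.0 m/s
Geostrophic balance rearranged: |∂P/∂n| = f ρ V_g
|∂P/∂n| = 1.13×10⁻⁴ × 1.15 × 17.0 = 2.21×10⁻³ Pa/m
Isobar spacing: Δn = ΔP/|∂P/∂n| = 800 Pa / 2.21×10⁻³ Pa/m = 361643 m ≈ 362 km

362 km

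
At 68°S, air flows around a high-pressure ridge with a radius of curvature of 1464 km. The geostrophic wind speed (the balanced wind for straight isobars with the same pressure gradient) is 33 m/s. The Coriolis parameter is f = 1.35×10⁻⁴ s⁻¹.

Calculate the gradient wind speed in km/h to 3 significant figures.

Around a high, pressure-gradient force acts outward with centrifugal, so Coriolis balances both:
fV = (1/ρ)|∂P/∂n| + V²/R  →  V² − fR·V + fR·V_g = 0
With fR = 1.35×10⁻⁴ × 1464×10³ m = 198 m/s:
V = [fR − √((fR)² − 4 fR V_g)]/2 = [198 − √(198² − 4×198×33)]/2 = 41.9 m/s
Supergeostrophic (V > V_g = 33 m/s), as expected around a high.
Converting: 41.9 m/s × 3.6 = 151 km/h

151 km/h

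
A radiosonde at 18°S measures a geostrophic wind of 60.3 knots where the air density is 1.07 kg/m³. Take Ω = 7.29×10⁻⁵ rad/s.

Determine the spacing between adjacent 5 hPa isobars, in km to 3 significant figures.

Coriolis parameter at 18°S:
f = 2Ω sin φ = 2 × 7.29×10⁻⁵ × sin 18° = 4.51×10⁻⁵ s⁻¹
Wind speed in SI: 60.3 knots = 31.0 m/s
Geostrophic balance rearranged: |∂P/∂n| = f ρ V_g
|∂P/∂n| = 4.51×10⁻⁵ × 1.07 × 31.0 = 1.50×10⁻³ Pa/m
Isobar spacing: Δn = ΔP/|∂P/∂n| = 500 Pa / 1.50×10⁻³ Pa/m = 334342 m ≈ 334 km

334 km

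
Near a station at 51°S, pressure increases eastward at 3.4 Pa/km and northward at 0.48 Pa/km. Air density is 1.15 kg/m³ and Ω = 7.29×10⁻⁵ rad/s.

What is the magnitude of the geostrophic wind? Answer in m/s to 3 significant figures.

26.4 m/s

Coriolis parameter at 51°S:
f = 2Ω sin φ = 2 × 7.29×10⁻⁵ × sin 51° = 1.13×10⁻⁴ s⁻¹
In the Southern Hemisphere f is negative: f = −1.13×10⁻⁴ s⁻¹.
Component geostrophic relations (x east, y north):
u_g = −(1/(fρ)) ∂P/∂y,  v_g = (1/(fρ)) ∂P/∂x
u_g = −(0.48×10⁻³)/(−1.13×10⁻⁴ × 1.15) = 3.68 m/s;  v_g = (3.4×10⁻³)/(−1.13×10⁻⁴ × 1.15) = −26.1 m/s
|V_g| = √(u_g² + v_g²) = 26.4 m/s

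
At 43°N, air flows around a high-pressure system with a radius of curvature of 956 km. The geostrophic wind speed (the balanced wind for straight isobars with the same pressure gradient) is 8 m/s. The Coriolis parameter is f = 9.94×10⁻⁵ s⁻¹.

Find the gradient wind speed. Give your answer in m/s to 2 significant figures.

Around a high, pressure-gradient force acts outward with centrifugal, so Coriolis balances both:
fV = (1/ρ)|∂P/∂n| + V²/R  →  V² − fR·V + fR·V_g = 0
With fR = 9.94×10⁻⁵ × 956×10³ m = 95.0 m/s:
V = [fR − √((fR)² − 4 fR V_g)]/2 = [95.0 − √(95.0² − 4×95.0×8)]/2 = 8.82 m/s
Supergeostrophic (V > V_g = 8 m/s), as expected around a high.

8.8 m/s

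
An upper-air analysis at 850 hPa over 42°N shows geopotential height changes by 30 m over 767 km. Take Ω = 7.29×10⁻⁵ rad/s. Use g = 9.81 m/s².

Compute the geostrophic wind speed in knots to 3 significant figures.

Coriolis parameter at 42°N:
f = 2Ω sin φ = 2 × 7.29×10⁻⁵ × sin 42° = 9.76×10⁻⁵ s⁻¹
Height gradient: |∂Z/∂n| = 30 m / 767000 m = 3.91×10⁻⁵
On a pressure surface, geostrophic balance gives V_g = (g/f)|∂Z/∂n|:
V_g = 9.81 × 3.91×10⁻⁵ / 9.76×10⁻⁵ = 3.93 m/s
Converting: 3.93 m/s × 1.944 = 7.65 knots

7.65 knots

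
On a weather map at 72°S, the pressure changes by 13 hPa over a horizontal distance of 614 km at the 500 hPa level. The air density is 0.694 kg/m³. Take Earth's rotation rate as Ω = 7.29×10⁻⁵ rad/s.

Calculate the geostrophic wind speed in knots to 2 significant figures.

Coriolis parameter at 72°S:
f = 2Ω sin φ = 2 × 7.29×10⁻⁵ × sin 72° = 1.39×10⁻⁴ s⁻¹
Pressure gradient: |∂P/∂n| = 1300 Pa / 614000 m = 2.12×10⁻³ Pa/m
Geostrophic balance (pressure-gradient force = Coriolis force):
V_g = (1/(fρ)) |∂P/∂n| = 2.12×10⁻³ / (1.39×10⁻⁴ × 0.694) = 22.0 m/s
Converting: 22.0 m/s × 1.944 = 43 knots

43 knots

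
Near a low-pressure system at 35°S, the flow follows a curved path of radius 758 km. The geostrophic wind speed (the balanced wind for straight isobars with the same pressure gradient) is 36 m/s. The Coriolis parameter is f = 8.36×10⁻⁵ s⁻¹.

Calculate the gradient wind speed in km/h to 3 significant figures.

Around a low, centrifugal force acts outward with Coriolis, so pressure-gradient force balances both:
(1/ρ)|∂P/∂n| = fV + V²/R  →  V² + fR·V − fR·V_g = 0
With fR = 8.36×10⁻⁵ × 758×10³ m = 63.4 m/s:
V = [−fR + √((fR)² + 4 fR V_g)]/2 = [−63.4 + √(63.4² + 4×63.4×36)]/2 = 25.6 m/s
Subgeostrophic (V < V_g = 36 m/s), as expected around a low.
Converting: 25.6 m/s × 3.6 = 92.3 km/h

92.3 km/h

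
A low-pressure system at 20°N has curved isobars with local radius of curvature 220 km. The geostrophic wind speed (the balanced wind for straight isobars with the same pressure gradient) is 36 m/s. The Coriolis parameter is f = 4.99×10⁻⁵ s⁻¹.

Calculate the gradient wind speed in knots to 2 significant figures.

Around a low, centrifugal force acts outward with Coriolis, so pressure-gradient force balances both:
(1/ρ)|∂P/∂n| = fV + V²/R  →  V² + fR·V − fR·V_g = 0
With fR = 4.99×10⁻⁵ × 220×10³ m = 11.0 m/s:
V = [−fR + √((fR)² + 4 fR V_g)]/2 = [−11.0 + √(11.0² + 4×11.0×36)]/2 = 15.1 m/s
Subgeostrophic (V < V_g = 36 m/s), as expected around a low.
Converting: 15.1 m/s × 1.944 = 29 knots

29 knots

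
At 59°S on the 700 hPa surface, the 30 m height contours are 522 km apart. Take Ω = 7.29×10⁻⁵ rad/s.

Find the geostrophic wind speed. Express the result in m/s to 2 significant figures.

4.5 m/s

Coriolis parameter at 59°S:
f = 2Ω sin φ = 2 × 7.29×10⁻⁵ × sin 59° = 1.25×10⁻⁴ s⁻¹
Height gradient: |∂Z/∂n| = 30 m / 522000 m = 5.75×10⁻⁵
On a pressure surface, geostrophic balance gives V_g = (g/f)|∂Z/∂n|:
V_g = 9.81 × 5.75×10⁻⁵ / 1.25×10⁻⁴ = 4.51 m/s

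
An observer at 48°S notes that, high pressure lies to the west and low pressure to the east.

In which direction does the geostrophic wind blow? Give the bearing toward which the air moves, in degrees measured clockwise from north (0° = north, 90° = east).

000°

The pressure-gradient force points toward the east (bearing 090°).
Geostrophic balance: in the Southern Hemisphere the Coriolis force deflects motion to the left, so the geostrophic wind blows 90° to the left of the pressure-gradient force (low pressure on the right).
Rotating 090° by 90° counterclockwise gives 000° — the wind blows toward the north.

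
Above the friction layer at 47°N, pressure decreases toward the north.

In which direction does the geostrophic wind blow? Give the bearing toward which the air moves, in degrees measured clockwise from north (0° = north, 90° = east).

The pressure-gradient force points toward the north (bearing 000°).
Geostrophic balance: in the Northern Hemisphere the Coriolis force deflects motion to the right, so the geostrophic wind blows 90° to the right of the pressure-gradient force (low pressure on the left).
Rotating 000° by 90° clockwise gives 090° — the wind blows toward the east.

090°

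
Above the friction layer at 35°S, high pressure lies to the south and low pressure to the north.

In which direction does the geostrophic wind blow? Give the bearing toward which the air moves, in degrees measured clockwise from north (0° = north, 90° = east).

The pressure-gradient force points toward the north (bearing 000°).
Geostrophic balance: in the Southern Hemisphere the Coriolis force deflects motion to the left, so the geostrophic wind blows 90° to the left of the pressure-gradient force (low pressure on the right).
Rotating 000° by 90° counterclockwise gives 270° — the wind blows toward the west.

270°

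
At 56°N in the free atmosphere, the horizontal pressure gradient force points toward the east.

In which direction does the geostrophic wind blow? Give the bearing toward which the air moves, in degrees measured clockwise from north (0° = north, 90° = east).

The pressure-gradient force points toward the east (bearing 090°).
Geostrophic balance: in the Northern Hemisphere the Coriolis force deflects motion to the right, so the geostrophic wind blows 90° to the right of the pressure-gradient force (low pressure on the left).
Rotating 090° by 90° clockwise gives 180° — the wind blows toward the south.

180°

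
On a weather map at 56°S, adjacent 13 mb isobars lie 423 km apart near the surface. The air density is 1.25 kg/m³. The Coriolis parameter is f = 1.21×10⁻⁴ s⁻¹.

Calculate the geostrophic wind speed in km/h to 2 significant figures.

Pressure gradient: |∂P/∂n| = 1300 Pa / 423000 m = 3.07×10⁻³ Pa/m
Geostrophic balance (pressure-gradient force = Coriolis force):
V_g = (1/(fρ)) |∂P/∂n| = 3.07×10⁻³ / (1.21×10⁻⁴ × 1.25) = 20.3 m/s
Converting: 20.3 m/s × 3.6 = 73 km/h

73 km/h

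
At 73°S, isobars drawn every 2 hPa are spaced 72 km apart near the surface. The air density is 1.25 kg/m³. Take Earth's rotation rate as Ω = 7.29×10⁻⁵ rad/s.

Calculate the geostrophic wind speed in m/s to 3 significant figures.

Coriolis parameter at 73°S:
f = 2Ω sin φ = 2 × 7.29×10⁻⁵ × sin 73° = 1.39×10⁻⁴ s⁻¹
Pressure gradient: |∂P/∂n| = 200 Pa / 72000 m = 2.78×10⁻³ Pa/m
Geostrophic balance (pressure-gradient force = Coriolis force):
V_g = (1/(fρ)) |∂P/∂n| = 2.78×10⁻³ / (1.39×10⁻⁴ × 1.25) = 15.9 m/s

15.9 m/s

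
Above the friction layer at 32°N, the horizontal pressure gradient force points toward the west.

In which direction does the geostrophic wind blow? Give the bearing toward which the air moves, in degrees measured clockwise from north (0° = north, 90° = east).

000°

The pressure-gradient force points toward the west (bearing 270°).
Geostrophic balance: in the Northern Hemisphere the Coriolis force deflects motion to the right, so the geostrophic wind blows 90° to the right of the pressure-gradient force (low pressure on the left).
Rotating 270° by 90° clockwise gives 000° — the wind blows toward the north.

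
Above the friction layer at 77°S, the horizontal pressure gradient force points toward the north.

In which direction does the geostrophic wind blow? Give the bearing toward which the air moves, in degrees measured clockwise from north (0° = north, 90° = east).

270°

The pressure-gradient force points toward the north (bearing 000°).
Geostrophic balance: in the Southern Hemisphere the Coriolis force deflects motion to the left, so the geostrophic wind blows 90° to the left of the pressure-gradient force (low pressure on the right).
Rotating 000° by 90° counterclockwise gives 270° — the wind blows toward the west.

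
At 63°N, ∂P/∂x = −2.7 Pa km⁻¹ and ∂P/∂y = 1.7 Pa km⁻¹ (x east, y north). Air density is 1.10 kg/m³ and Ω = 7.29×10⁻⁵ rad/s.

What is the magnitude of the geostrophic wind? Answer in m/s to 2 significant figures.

Coriolis parameter at 63°N:
f = 2Ω sin φ = 2 × 7.29×10⁻⁵ × sin 63° = 1.30×10⁻⁴ s⁻¹
Component geostrophic relations (x east, y north):
u_g = −(1/(fρ)) ∂P/∂y,  v_g = (1/(fρ)) ∂P/∂x
u_g = −(1.7×10⁻³)/(1.30×10⁻⁴ × 1.10) = −11.9 m/s;  v_g = (−2.7×10⁻³)/(1.30×10⁻⁴ × 1.10) = −18.9 m/s
|V_g| = √(u_g² + v_g²) = 22.3 m/s

22 m/s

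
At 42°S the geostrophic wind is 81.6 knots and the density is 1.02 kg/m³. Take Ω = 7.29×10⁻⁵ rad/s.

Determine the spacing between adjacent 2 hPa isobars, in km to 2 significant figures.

48 km

Coriolis parameter at 42°S:
f = 2Ω sin φ = 2 × 7.29×10⁻⁵ × sin 42° = 9.76×10⁻⁵ s⁻¹
Wind speed in SI: 81.6 knots = 42.0 m/s
Geostrophic balance rearranged: |∂P/∂n| = f ρ V_g
|∂P/∂n| = 9.76×10⁻⁵ × 1.02 × 42.0 = 4.18×10⁻³ Pa/m
Isobar spacing: Δn = ΔP/|∂P/∂n| = 200 Pa / 4.18×10⁻³ Pa/m = 47878 m ≈ 48 km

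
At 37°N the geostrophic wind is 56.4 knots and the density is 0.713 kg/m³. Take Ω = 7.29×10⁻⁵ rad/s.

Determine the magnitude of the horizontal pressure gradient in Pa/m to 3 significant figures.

Coriolis parameter at 37°N:
f = 2Ω sin φ = 2 × 7.29×10⁻⁵ × sin 37° = 8.77×10⁻⁵ s⁻¹
Wind speed in SI: 56.4 knots = 29.0 m/s
Geostrophic balance rearranged: |∂P/∂n| = f ρ V_g
|∂P/∂n| = 8.77×10⁻⁵ × 0.713 × 29.0 = 1.82×10⁻³ Pa/m

1.82×10⁻³ Pa/m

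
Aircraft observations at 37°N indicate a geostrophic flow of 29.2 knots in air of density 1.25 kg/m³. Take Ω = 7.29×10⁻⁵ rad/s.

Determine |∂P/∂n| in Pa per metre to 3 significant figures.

Coriolis parameter at 37°N:
f = 2Ω sin φ = 2 × 7.29×10⁻⁵ × sin 37° = 8.77×10⁻⁵ s⁻¹
Wind speed in SI: 29.2 knots = 15.0 m/s
Geostrophic balance rearranged: |∂P/∂n| = f ρ V_g
|∂P/∂n| = 8.77×10⁻⁵ × 1.25 × 15.0 = 1.65×10⁻³ Pa/m

1.65×10⁻³ Pa/m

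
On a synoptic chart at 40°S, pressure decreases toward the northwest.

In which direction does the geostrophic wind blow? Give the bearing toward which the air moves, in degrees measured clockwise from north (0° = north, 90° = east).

225°

The pressure-gradient force points toward the northwest (bearing 315°).
Geostrophic balance: in the Southern Hemisphere the Coriolis force deflects motion to the left, so the geostrophic wind blows 90° to the left of the pressure-gradient force (low pressure on the right).
Rotating 315° by 90° counterclockwise gives 225° — the wind blows toward the southwest.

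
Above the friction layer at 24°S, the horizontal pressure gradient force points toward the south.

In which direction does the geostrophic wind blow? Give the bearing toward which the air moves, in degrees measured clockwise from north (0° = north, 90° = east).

090°

The pressure-gradient force points toward the south (bearing 180°).
Geostrophic balance: in the Southern Hemisphere the Coriolis force deflects motion to the left, so the geostrophic wind blows 90° to the left of the pressure-gradient force (low pressure on the right).
Rotating 180° by 90° counterclockwise gives 090° — the wind blows toward the east.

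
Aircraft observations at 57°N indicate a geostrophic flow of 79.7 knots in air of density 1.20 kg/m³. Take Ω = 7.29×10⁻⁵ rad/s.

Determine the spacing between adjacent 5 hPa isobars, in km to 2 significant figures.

83 km

Coriolis parameter at 57°N:
f = 2Ω sin φ = 2 × 7.29×10⁻⁵ × sin 57° = 1.22×10⁻⁴ s⁻¹
Wind speed in SI: 79.7 knots = 41.0 m/s
Geostrophic balance rearranged: |∂P/∂n| = f ρ V_g
|∂P/∂n| = 1.22×10⁻⁴ × 1.20 × 41.0 = 6.02×10⁻³ Pa/m
Isobar spacing: Δn = ΔP/|∂P/∂n| = 500 Pa / 6.02×10⁻³ Pa/m = 83108 m ≈ 83 km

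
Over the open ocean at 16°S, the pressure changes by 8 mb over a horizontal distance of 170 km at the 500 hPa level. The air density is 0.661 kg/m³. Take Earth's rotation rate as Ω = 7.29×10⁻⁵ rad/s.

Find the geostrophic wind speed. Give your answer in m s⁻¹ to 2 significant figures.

Coriolis parameter at 16°S:
f = 2Ω sin φ = 2 × 7.29×10⁻⁵ × sin 16° = 4.02×10⁻⁵ s⁻¹
Pressure gradient: |∂P/∂n| = 800 Pa / 170000 m = 4.71×10⁻³ Pa/m
Geostrophic balance (pressure-gradient force = Coriolis force):
V_g = (1/(fρ)) |∂P/∂n| = 4.71×10⁻³ / (4.02×10⁻⁵ × 0.661) = 177 m/s

180 m s⁻¹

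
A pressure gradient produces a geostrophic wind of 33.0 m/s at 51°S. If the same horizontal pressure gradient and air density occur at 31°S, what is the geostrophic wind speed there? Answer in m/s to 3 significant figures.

With the same pressure gradient and density, V_g ∝ 1/f ∝ 1/sin φ.
V₂ = V₁ · sin φ₁ / sin φ₂ = 33.0 × sin 51° / sin 31°
V₂ = 33.0 × 0.7771/0.5150 = 49.8 m/s

49.8 m/s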